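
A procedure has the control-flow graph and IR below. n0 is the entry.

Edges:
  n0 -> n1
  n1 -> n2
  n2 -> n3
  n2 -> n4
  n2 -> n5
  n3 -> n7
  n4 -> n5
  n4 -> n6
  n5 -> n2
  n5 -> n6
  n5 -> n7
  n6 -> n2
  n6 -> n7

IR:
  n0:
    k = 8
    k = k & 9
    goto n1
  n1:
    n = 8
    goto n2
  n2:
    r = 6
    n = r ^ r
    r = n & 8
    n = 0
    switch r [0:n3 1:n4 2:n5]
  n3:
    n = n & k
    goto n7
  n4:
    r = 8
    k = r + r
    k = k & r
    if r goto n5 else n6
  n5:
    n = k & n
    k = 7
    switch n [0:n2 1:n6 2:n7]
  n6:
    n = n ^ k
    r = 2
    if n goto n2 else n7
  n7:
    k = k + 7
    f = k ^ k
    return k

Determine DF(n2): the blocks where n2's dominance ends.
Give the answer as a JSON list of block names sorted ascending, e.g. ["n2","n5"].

idom tree: n1←n0 n2←n1 n3←n2 n4←n2 n5←n2 n6←n2 n7←n2
Dom at joins:
  n2: preds {n1,n5,n6}: {n0,n1} ∩ {n0,n1,n2,n5} ∩ {n0,n1,n2,n6} = {n0,n1}; idom=n1
  n5: preds {n2,n4}: {n0,n1,n2} ∩ {n0,n1,n2,n4} = {n0,n1,n2}; idom=n2
  n6: preds {n4,n5}: {n0,n1,n2,n4} ∩ {n0,n1,n2,n5} = {n0,n1,n2}; idom=n2
  n7: preds {n3,n5,n6}: {n0,n1,n2,n3} ∩ {n0,n1,n2,n5} ∩ {n0,n1,n2,n6} = {n0,n1,n2}; idom=n2

DF walk-up:
  n2←n1: walk · to n1
  n2←n5: walk n5→n2 to n1
  n2←n6: walk n6→n2 to n1
  n5←n2: walk · to n2
  n5←n4: walk n4 to n2
  n6←n4: walk n4 to n2
  n6←n5: walk n5 to n2
  n7←n3: walk n3 to n2
  n7←n5: walk n5 to n2
  n7←n6: walk n6 to n2
  n0 → ∅
  n1 → ∅
  n2 → {n2}
  n3 → {n7}
  n4 → {n5,n6}
  n5 → {n2,n6,n7}
  n6 → {n2,n7}
  n7 → ∅

DF(n2) = ["n2"]

Answer: ["n2"]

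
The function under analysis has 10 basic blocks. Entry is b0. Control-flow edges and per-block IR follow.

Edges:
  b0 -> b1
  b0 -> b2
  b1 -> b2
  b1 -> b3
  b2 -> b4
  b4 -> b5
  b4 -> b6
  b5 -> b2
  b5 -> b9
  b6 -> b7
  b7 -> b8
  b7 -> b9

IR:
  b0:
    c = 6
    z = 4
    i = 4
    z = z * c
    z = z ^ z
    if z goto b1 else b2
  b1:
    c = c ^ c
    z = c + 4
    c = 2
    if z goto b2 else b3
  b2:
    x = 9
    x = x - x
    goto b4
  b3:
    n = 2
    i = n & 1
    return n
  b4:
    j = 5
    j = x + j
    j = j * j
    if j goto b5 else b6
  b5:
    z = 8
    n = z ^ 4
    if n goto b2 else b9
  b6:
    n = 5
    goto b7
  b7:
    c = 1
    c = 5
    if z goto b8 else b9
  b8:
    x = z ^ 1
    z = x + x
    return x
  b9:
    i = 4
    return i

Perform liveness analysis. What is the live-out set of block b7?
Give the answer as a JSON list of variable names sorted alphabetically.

Per-block:
  b0: {c,i,z} / ∅
  b1: {c,z} / {c}
  b2: {x} / ∅
  b3: {i,n} / ∅
  b4: {j} / {x}
  b5: {n,z} / ∅
  b6: {n} / ∅
  b7: {c} / {z}
  b8: {x,z} / {z}
  b9: {i} / ∅

Backward fixpoint:
  live b0: ∅→{c,z}
  live b1: {c}→{z}
  live b2: {z}→{x,z}
  live b3: ∅→∅
  live b4: {x,z}→{z}
  live b5: ∅→{z}
  live b6: {z}→{z}
  live b7: {z}→{z}
  live b8: {z}→∅
  live b9: ∅→∅

live-out(b7) = ["z"]

Answer: ["z"]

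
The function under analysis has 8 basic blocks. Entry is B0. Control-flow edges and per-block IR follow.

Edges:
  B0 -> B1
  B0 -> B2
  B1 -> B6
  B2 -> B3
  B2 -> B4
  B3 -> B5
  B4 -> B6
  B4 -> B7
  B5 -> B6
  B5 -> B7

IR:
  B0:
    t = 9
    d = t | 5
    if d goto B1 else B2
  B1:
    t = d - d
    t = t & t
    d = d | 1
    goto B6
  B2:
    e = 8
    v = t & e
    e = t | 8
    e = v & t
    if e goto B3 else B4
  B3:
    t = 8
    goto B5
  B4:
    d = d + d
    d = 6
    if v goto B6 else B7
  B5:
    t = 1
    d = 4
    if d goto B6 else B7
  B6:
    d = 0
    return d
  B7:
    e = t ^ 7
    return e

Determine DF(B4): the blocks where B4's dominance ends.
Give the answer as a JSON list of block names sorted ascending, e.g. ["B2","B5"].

Answer: ["B6", "B7"]

Analysis:
idom tree: B1←B0 B2←B0 B3←B2 B4←B2 B5←B3 B6←B0 B7←B2
Dom∩ at merges:
  B6: preds {B1,B4,B5}: {B0,B1} ∩ {B0,B2,B4} ∩ {B0,B2,B3,B5} = {B0}; idom=B0
  B7: preds {B4,B5}: {B0,B2,B4} ∩ {B0,B2,B3,B5} = {B0,B2}; idom=B2

DF walk-up:
  join B6 pred B1: B1 stop@B0
  join B6 pred B4: B4→B2 stop@B0
  join B6 pred B5: B5→B3→B2 stop@B0
  join B7 pred B4: B4 stop@B2
  join B7 pred B5: B5→B3 stop@B2
  DF(B0)=∅
  DF(B1)={B6}
  DF(B2)={B6}
  DF(B3)={B6,B7}
  DF(B4)={B6,B7}
  DF(B5)={B6,B7}
  DF(B6)=∅
  DF(B7)=∅

DF(B4) = ["B6", "B7"]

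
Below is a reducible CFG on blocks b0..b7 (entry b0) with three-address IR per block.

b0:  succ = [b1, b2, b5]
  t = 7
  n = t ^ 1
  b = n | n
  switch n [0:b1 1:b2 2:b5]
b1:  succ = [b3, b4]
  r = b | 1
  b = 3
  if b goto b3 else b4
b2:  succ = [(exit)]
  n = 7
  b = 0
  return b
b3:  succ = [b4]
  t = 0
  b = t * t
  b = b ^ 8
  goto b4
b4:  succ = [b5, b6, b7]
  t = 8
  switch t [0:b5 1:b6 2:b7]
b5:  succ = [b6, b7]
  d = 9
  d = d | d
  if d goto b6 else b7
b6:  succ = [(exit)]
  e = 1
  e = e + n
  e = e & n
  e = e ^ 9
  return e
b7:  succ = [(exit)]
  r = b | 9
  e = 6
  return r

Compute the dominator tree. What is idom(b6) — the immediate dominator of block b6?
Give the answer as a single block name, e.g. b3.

idom tree: b1←b0 b2←b0 b3←b1 b4←b1 b5←b0 b6←b0 b7←b0
Dom∩ at merges:
  b4: preds {b1,b3}: {b0,b1} ∩ {b0,b1,b3} = {b0,b1}; idom=b1
  b5: preds {b0,b4}: {b0} ∩ {b0,b1,b4} = {b0}; idom=b0
  b6: preds {b4,b5}: {b0,b1,b4} ∩ {b0,b5} = {b0}; idom=b0
  b7: preds {b4,b5}: {b0,b1,b4} ∩ {b0,b5} = {b0}; idom=b0

idom(b6) = b0

Answer: b0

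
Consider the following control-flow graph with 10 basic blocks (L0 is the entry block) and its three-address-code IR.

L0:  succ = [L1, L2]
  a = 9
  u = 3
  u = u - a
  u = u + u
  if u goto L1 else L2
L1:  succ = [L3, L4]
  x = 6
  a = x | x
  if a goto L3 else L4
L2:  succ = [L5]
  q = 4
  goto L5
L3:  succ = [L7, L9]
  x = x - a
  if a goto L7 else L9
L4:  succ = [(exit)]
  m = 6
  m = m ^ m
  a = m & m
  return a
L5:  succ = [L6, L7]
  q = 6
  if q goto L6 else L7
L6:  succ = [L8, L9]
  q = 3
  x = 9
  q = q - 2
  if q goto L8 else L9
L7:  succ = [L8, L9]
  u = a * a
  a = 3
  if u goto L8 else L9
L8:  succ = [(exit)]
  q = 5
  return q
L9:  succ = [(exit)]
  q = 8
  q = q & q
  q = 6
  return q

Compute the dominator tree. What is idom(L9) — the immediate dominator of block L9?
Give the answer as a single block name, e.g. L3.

idom tree: L1←L0 L2←L0 L3←L1 L4←L1 L5←L2 L6←L5 L7←L0 L8←L0 L9←L0
Join-block Dom:
  L7: preds {L3,L5}: {L0,L1,L3} ∩ {L0,L2,L5} = {L0}; idom=L0
  L8: preds {L6,L7}: {L0,L2,L5,L6} ∩ {L0,L7} = {L0}; idom=L0
  L9: preds {L3,L6,L7}: {L0,L1,L3} ∩ {L0,L2,L5,L6} ∩ {L0,L7} = {L0}; idom=L0

idom(L9) = L0

Answer: L0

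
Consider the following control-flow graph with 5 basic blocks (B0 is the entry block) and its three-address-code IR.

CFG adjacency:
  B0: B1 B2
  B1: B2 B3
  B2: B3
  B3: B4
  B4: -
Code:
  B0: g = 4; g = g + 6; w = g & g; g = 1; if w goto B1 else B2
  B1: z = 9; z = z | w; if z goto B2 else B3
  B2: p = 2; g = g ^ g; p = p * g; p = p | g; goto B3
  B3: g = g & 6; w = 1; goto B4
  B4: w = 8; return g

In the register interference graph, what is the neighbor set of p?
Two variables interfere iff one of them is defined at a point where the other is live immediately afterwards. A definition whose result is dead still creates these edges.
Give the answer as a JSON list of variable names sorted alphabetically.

Answer: ["g"]

Derivation:
Block summaries:
  B0: {g,w} / ∅
  B1: {z} / {w}
  B2: {g,p} / {g}
  B3: {g,w} / {g}
  B4: {w} / {g}

Liveness:
  B0: in=∅ out={g,w}
  B1: in={g,w} out={g}
  B2: in={g} out={g}
  B3: in={g} out={g}
  B4: in={g} out=∅

Interference:
  g — {p,w,z}
  p — {g}
  w — {g,z}
  z — {g,w}

N(p) = ["g"]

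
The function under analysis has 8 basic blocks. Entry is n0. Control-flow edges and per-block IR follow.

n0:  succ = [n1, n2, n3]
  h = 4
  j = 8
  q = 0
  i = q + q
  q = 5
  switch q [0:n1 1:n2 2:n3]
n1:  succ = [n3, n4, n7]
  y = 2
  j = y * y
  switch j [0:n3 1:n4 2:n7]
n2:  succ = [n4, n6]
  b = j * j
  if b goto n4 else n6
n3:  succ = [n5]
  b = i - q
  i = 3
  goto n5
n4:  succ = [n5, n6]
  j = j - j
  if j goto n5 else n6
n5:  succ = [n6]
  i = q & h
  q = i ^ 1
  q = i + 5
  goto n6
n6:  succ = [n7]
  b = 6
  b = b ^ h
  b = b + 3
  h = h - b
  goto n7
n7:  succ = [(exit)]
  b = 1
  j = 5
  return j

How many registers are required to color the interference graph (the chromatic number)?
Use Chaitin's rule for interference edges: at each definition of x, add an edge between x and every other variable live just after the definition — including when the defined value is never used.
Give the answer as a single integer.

def/use:
  n0: {h,i,j,q} / ∅
  n1: {j,y} / ∅
  n2: {b} / {j}
  n3: {b,i} / {i,q}
  n4: {j} / {j}
  n5: {i,q} / {h,q}
  n6: {b,h} / {h}
  n7: {b,j} / ∅

Live sets:
  live n0: ∅→{h,i,j,q}
  live n1: {h,i,q}→{h,i,j,q}
  live n2: {h,j,q}→{h,j,q}
  live n3: {h,i,q}→{h,q}
  live n4: {h,j,q}→{h,q}
  live n5: {h,q}→{h}
  live n6: {h}→∅
  live n7: ∅→∅

Interfere edges:
  b — {h,j,q}
  h — {b,i,j,q,y}
  i — {h,j,q,y}
  j — {b,h,i,q}
  q — {b,h,i,j,y}
  y — {h,i,q}

Registers:
  clique {b,h,j,q} ⇒ need ≥ 4
  4-colouring: c0={h}  c1={q}  c2={b,i}  c3={j,y}
  χ = 4

Answer: 4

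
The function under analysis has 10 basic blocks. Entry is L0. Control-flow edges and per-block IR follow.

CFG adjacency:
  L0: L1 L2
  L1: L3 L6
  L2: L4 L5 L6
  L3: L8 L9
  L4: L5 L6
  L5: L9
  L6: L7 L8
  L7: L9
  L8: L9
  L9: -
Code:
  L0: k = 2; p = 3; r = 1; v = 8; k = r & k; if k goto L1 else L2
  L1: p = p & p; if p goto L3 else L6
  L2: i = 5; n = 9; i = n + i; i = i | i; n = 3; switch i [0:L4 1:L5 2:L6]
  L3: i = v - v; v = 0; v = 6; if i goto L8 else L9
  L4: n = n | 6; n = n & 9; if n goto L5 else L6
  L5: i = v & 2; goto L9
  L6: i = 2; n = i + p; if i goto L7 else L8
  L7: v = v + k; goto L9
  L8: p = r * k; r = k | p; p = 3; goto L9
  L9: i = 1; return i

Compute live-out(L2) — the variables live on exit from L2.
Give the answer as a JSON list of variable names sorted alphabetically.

Answer: ["k", "n", "p", "r", "v"]

Working:
Per-block:
  L0 def {k,p,r,v} use ∅
  L1 def {p} use {p}
  L2 def {i,n} use ∅
  L3 def {i,v} use {v}
  L4 def {n} use {n}
  L5 def {i} use {v}
  L6 def {i,n} use {p}
  L7 def {v} use {k,v}
  L8 def {p,r} use {k,r}
  L9 def {i} use ∅

Backward fixpoint:
  L0: in=∅ out={k,p,r,v}
  L1: in={k,p,r,v} out={k,p,r,v}
  L2: in={k,p,r,v} out={k,n,p,r,v}
  L3: in={k,r,v} out={k,r}
  L4: in={k,n,p,r,v} out={k,p,r,v}
  L5: in={v} out=∅
  L6: in={k,p,r,v} out={k,r,v}
  L7: in={k,v} out=∅
  L8: in={k,r} out=∅
  L9: in=∅ out=∅

live-out(L2) = ["k", "n", "p", "r", "v"]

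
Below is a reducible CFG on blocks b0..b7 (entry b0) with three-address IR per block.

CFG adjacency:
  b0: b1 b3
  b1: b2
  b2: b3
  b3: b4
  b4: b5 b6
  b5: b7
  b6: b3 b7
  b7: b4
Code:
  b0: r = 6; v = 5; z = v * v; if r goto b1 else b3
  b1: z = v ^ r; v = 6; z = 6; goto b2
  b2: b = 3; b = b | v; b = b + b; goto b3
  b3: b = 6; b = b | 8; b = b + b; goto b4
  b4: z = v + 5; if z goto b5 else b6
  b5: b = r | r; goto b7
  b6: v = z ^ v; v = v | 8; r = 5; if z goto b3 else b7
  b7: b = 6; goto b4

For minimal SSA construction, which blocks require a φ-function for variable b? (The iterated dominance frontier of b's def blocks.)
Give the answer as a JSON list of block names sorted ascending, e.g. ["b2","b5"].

Answer: ["b3", "b4", "b7"]

Working:
idom tree: b1←b0 b2←b1 b3←b0 b4←b3 b5←b4 b6←b4 b7←b4
Join-block Dom:
  b3: preds {b0,b2,b6}: {b0} ∩ {b0,b1,b2} ∩ {b0,b3,b4,b6} = {b0}; idom=b0
  b4: preds {b3,b7}: {b0,b3} ∩ {b0,b3,b4,b7} = {b0,b3}; idom=b3
  b7: preds {b5,b6}: {b0,b3,b4,b5} ∩ {b0,b3,b4,b6} = {b0,b3,b4}; idom=b4

DF walk-up:
  join b3 pred b0: · stop@b0
  join b3 pred b2: b2→b1 stop@b0
  join b3 pred b6: b6→b4→b3 stop@b0
  join b4 pred b3: · stop@b3
  join b4 pred b7: b7→b4 stop@b3
  join b7 pred b5: b5 stop@b4
  join b7 pred b6: b6 stop@b4
  DF(b0)=∅
  DF(b1)={b3}
  DF(b2)={b3}
  DF(b3)={b3}
  DF(b4)={b3,b4}
  DF(b5)={b7}
  DF(b6)={b3,b7}
  DF(b7)={b4}

φ for b: defs {b2,b3,b5,b7}
  DF⁺ = {b3,b4,b7}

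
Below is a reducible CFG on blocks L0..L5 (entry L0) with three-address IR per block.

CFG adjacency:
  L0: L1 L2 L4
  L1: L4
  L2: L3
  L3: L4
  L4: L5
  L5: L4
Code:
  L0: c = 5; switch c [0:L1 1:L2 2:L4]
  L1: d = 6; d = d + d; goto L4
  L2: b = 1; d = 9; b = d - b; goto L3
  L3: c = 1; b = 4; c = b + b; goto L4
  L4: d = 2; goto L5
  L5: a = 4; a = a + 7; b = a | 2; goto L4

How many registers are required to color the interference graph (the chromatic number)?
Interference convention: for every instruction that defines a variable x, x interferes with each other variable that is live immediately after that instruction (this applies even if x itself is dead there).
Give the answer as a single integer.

Answer: 2

Derivation:
Block summaries:
  L0: {c} / ∅
  L1: {d} / ∅
  L2: {b,d} / ∅
  L3: {b,c} / ∅
  L4: {d} / ∅
  L5: {a,b} / ∅

Liveness:
  live L0: ∅→∅
  live L1: ∅→∅
  live L2: ∅→∅
  live L3: ∅→∅
  live L4: ∅→∅
  live L5: ∅→∅

Conflict graph:
  a — ∅
  b — {d}
  c — ∅
  d — {b}

Colouring:
  lower bound: {b,d} mutually conflict ⇒ χ ≥ 2
  2-colouring: c0={a,b,c}  c1={d}
  χ = 2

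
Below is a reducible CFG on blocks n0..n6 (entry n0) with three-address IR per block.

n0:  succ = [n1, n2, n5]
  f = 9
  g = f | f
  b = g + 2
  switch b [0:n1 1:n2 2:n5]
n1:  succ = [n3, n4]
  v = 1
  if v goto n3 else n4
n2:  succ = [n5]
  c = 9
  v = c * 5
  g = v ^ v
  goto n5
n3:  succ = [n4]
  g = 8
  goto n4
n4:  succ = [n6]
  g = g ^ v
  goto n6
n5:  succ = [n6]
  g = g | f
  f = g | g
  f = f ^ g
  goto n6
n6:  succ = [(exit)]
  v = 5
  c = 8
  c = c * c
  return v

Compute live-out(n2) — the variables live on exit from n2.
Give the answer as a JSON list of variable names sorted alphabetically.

Answer: ["f", "g"]

Working:
Block summaries:
  n0: {b,f,g} / ∅
  n1: {v} / ∅
  n2: {c,g,v} / ∅
  n3: {g} / ∅
  n4: {g} / {g,v}
  n5: {f,g} / {f,g}
  n6: {c,v} / ∅

Backward fixpoint:
  live n0: ∅→{f,g}
  live n1: {g}→{g,v}
  live n2: {f}→{f,g}
  live n3: {v}→{g,v}
  live n4: {g,v}→∅
  live n5: {f,g}→∅
  live n6: ∅→∅

live-out(n2) = ["f", "g"]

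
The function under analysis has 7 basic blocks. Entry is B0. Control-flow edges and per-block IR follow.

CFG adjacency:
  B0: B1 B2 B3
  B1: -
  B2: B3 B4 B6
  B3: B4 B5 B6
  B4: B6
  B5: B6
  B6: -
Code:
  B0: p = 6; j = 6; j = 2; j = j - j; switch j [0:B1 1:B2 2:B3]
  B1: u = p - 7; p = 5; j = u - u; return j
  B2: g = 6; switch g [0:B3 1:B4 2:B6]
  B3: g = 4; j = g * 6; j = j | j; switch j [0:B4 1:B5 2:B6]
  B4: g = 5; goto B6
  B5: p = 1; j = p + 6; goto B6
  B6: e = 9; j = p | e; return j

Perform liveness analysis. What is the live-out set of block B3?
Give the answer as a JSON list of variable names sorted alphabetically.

def/use:
  B0: def={j,p} ue=∅
  B1: def={j,p,u} ue={p}
  B2: def={g} ue=∅
  B3: def={g,j} ue=∅
  B4: def={g} ue=∅
  B5: def={j,p} ue=∅
  B6: def={e,j} ue={p}

Liveness:
  B0 li=∅ lo={p}
  B1 li={p} lo=∅
  B2 li={p} lo={p}
  B3 li={p} lo={p}
  B4 li={p} lo={p}
  B5 li=∅ lo={p}
  B6 li={p} lo=∅

live-out(B3) = ["p"]

Answer: ["p"]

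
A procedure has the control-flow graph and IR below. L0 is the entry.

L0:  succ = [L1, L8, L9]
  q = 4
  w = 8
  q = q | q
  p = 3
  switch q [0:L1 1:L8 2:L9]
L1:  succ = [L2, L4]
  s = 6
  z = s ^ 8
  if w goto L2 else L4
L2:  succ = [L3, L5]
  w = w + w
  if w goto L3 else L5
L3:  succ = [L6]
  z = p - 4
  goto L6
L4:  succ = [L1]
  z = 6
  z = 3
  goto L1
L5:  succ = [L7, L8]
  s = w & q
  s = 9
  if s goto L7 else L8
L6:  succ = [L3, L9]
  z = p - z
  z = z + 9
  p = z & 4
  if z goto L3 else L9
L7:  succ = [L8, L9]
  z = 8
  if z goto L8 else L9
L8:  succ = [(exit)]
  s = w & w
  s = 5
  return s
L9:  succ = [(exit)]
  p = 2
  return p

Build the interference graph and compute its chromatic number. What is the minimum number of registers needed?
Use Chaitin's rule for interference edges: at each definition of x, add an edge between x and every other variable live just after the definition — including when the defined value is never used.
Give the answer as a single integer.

def/use:
  L0: def={p,q,w} ue=∅
  L1: def={s,z} ue={w}
  L2: def={w} ue={w}
  L3: def={z} ue={p}
  L4: def={z} ue=∅
  L5: def={s} ue={q,w}
  L6: def={p,z} ue={p,z}
  L7: def={z} ue=∅
  L8: def={s} ue={w}
  L9: def={p} ue=∅

Live sets:
  live L0: ∅→{p,q,w}
  live L1: {p,q,w}→{p,q,w}
  live L2: {p,q,w}→{p,q,w}
  live L3: {p}→{p,z}
  live L4: {p,q,w}→{p,q,w}
  live L5: {q,w}→{w}
  live L6: {p,z}→{p}
  live L7: {w}→{w}
  live L8: {w}→∅
  live L9: ∅→∅

Conflict graph:
  p: {q,s,w,z}
  q: {p,s,w,z}
  s: {p,q,w}
  w: {p,q,s,z}
  z: {p,q,w}

Registers:
  clique {p,q,s,w} ⇒ need ≥ 4
  assign p→R0 q→R1 s→R3 w→R2 z→R3 — no edge inside a register ⇒ χ ≤ 4
  χ = 4

Answer: 4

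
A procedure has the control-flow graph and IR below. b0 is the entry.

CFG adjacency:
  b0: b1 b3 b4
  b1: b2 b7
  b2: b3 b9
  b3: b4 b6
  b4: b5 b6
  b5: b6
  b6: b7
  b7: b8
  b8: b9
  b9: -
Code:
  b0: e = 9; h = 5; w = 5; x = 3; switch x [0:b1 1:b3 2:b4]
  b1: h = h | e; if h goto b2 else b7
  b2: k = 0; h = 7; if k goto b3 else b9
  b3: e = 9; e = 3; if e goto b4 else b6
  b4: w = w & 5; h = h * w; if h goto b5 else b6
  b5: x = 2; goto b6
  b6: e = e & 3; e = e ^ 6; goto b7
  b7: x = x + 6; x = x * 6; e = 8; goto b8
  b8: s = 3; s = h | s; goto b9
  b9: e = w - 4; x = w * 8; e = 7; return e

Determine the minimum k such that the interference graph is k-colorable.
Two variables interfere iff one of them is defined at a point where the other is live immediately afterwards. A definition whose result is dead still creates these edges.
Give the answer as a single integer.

Answer: 4

Analysis:
Block summaries:
  b0: def={e,h,w,x} ue=∅
  b1: def={h} ue={e,h}
  b2: def={h,k} ue=∅
  b3: def={e} ue=∅
  b4: def={h,w} ue={h,w}
  b5: def={x} ue=∅
  b6: def={e} ue={e}
  b7: def={e,x} ue={x}
  b8: def={s} ue={h}
  b9: def={e,x} ue={w}

Liveness:
  b0: in=∅ out={e,h,w,x}
  b1: in={e,h,w,x} out={h,w,x}
  b2: in={w,x} out={h,w,x}
  b3: in={h,w,x} out={e,h,w,x}
  b4: in={e,h,w,x} out={e,h,w,x}
  b5: in={e,h,w} out={e,h,w,x}
  b6: in={e,h,w,x} out={h,w,x}
  b7: in={h,w,x} out={h,w}
  b8: in={h,w} out={w}
  b9: in={w} out=∅

Interference:
  e↔{h,w,x}
  h↔{e,k,s,w,x}
  k↔{h,w,x}
  s↔{h,w}
  w↔{e,h,k,s,x}
  x↔{e,h,k,w}

Registers:
  clique {e,h,w,x} ⇒ need ≥ 4
  4-colouring: R0={h}  R1={w}  R2={s,x}  R3={e,k}
  χ = 4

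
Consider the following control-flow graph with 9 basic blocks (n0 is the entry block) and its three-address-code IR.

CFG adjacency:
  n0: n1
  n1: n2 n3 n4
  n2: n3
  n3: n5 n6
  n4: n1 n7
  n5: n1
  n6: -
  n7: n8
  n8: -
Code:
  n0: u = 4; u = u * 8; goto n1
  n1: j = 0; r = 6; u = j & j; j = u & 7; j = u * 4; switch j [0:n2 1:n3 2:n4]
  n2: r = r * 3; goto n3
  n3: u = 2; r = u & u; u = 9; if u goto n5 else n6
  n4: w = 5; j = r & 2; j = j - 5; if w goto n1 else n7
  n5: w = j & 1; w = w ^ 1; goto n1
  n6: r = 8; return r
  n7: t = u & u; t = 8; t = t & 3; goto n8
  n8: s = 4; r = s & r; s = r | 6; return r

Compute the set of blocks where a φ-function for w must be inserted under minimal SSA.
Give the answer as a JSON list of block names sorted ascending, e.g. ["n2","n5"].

Answer: ["n1"]

Working:
idom tree: n1←n0 n2←n1 n3←n1 n4←n1 n5←n3 n6←n3 n7←n4 n8←n7
Dom at joins:
  n1: preds {n0,n4,n5}: {n0} ∩ {n0,n1,n4} ∩ {n0,n1,n3,n5} = {n0}; idom=n0
  n3: preds {n1,n2}: {n0,n1} ∩ {n0,n1,n2} = {n0,n1}; idom=n1

DF derivation:
  join n1 pred n0: · stop@n0
  join n1 pred n4: n4→n1 stop@n0
  join n1 pred n5: n5→n3→n1 stop@n0
  join n3 pred n1: · stop@n1
  join n3 pred n2: n2 stop@n1
  DF(n0)=∅
  DF(n1)={n1}
  DF(n2)={n3}
  DF(n3)={n1}
  DF(n4)={n1}
  DF(n5)={n1}
  DF(n6)=∅
  DF(n7)=∅
  DF(n8)=∅

φ for w: defs {n4,n5}
  DF⁺ = {n1}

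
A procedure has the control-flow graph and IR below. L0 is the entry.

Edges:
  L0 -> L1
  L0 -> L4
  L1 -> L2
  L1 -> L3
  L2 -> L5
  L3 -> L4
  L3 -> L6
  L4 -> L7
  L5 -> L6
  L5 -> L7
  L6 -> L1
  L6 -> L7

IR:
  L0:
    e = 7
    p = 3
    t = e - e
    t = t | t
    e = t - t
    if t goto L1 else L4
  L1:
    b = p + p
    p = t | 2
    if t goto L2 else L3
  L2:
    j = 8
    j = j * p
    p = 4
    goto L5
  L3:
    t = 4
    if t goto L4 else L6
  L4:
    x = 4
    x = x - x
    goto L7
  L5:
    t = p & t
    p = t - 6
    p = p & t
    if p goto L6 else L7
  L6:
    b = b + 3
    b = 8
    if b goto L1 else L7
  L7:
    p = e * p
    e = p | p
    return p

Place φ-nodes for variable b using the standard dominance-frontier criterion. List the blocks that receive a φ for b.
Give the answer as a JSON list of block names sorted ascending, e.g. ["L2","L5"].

Answer: ["L1", "L4", "L7"]

Analysis:
idom tree: L1←L0 L2←L1 L3←L1 L4←L0 L5←L2 L6←L1 L7←L0
Dom∩ at merges:
  L1: preds {L0,L6}: {L0} ∩ {L0,L1,L6} = {L0}; idom=L0
  L4: preds {L0,L3}: {L0} ∩ {L0,L1,L3} = {L0}; idom=L0
  L6: preds {L3,L5}: {L0,L1,L3} ∩ {L0,L1,L2,L5} = {L0,L1}; idom=L1
  L7: preds {L4,L5,L6}: {L0,L4} ∩ {L0,L1,L2,L5} ∩ {L0,L1,L6} = {L0}; idom=L0

DF walk-up:
  join L1 pred L0: · stop@L0
  join L1 pred L6: L6→L1 stop@L0
  join L4 pred L0: · stop@L0
  join L4 pred L3: L3→L1 stop@L0
  join L6 pred L3: L3 stop@L1
  join L6 pred L5: L5→L2 stop@L1
  join L7 pred L4: L4 stop@L0
  join L7 pred L5: L5→L2→L1 stop@L0
  join L7 pred L6: L6→L1 stop@L0
  DF(L0)=∅
  DF(L1)={L1,L4,L7}
  DF(L2)={L6,L7}
  DF(L3)={L4,L6}
  DF(L4)={L7}
  DF(L5)={L6,L7}
  DF(L6)={L1,L7}
  DF(L7)=∅

φ for b: defs {L1,L6}
  DF⁺ = {L1,L4,L7}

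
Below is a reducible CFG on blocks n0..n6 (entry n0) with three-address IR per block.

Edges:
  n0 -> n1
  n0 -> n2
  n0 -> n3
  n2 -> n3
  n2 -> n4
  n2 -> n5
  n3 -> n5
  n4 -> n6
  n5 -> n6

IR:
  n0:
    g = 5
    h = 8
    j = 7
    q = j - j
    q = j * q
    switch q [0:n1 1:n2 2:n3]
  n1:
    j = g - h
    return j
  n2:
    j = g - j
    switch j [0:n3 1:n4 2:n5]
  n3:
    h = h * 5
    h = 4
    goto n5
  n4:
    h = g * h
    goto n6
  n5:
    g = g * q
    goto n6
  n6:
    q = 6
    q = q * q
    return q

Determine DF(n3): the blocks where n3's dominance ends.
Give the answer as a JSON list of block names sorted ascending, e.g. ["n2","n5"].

idom tree: n1←n0 n2←n0 n3←n0 n4←n2 n5←n0 n6←n0
Dom∩ at merges:
  n3: preds {n0,n2}: {n0} ∩ {n0,n2} = {n0}; idom=n0
  n5: preds {n2,n3}: {n0,n2} ∩ {n0,n3} = {n0}; idom=n0
  n6: preds {n4,n5}: {n0,n2,n4} ∩ {n0,n5} = {n0}; idom=n0

DF derivation:
  n3←n0: walk · to n0
  n3←n2: walk n2 to n0
  n5←n2: walk n2 to n0
  n5←n3: walk n3 to n0
  n6←n4: walk n4→n2 to n0
  n6←n5: walk n5 to n0
  DF(n0)=∅
  DF(n1)=∅
  DF(n2)={n3,n5,n6}
  DF(n3)={n5}
  DF(n4)={n6}
  DF(n5)={n6}
  DF(n6)=∅

DF(n3) = ["n5"]

Answer: ["n5"]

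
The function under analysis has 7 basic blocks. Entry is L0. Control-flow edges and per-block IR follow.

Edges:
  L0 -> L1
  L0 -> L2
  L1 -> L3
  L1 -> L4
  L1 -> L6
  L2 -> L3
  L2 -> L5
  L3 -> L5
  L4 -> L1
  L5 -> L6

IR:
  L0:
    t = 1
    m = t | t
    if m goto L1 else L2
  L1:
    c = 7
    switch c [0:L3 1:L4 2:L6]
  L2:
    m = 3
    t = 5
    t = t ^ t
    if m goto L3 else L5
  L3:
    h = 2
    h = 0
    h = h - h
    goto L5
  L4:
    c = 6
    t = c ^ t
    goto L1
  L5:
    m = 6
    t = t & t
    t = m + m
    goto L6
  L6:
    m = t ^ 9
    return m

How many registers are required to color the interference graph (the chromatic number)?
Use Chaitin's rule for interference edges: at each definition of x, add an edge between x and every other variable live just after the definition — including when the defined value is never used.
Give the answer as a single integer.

def/use:
  L0: {m,t} / ∅
  L1: {c} / ∅
  L2: {m,t} / ∅
  L3: {h} / ∅
  L4: {c,t} / {t}
  L5: {m,t} / {t}
  L6: {m} / {t}

Backward fixpoint:
  L0: in=∅ out={t}
  L1: in={t} out={t}
  L2: in=∅ out={t}
  L3: in={t} out={t}
  L4: in={t} out={t}
  L5: in={t} out={t}
  L6: in={t} out=∅

Interference:
  c — {t}
  h — {t}
  m — {t}
  t — {c,h,m}

Registers:
  clique {c,t} ⇒ need ≥ 2
  assign c→r1 h→r1 m→r1 t→r0 — no edge inside a register ⇒ χ ≤ 2
  χ = 2

Answer: 2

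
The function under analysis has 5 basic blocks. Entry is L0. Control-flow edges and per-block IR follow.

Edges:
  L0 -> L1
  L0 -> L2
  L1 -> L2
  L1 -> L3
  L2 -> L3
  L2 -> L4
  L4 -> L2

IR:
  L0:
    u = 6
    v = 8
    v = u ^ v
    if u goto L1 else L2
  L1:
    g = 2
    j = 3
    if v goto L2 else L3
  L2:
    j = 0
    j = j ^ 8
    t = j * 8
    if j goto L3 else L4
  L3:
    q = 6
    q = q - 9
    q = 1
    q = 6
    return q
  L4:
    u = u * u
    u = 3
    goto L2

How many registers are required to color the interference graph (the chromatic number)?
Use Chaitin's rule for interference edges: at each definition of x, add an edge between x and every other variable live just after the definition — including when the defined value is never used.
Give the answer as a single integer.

Answer: 3

Analysis:
def/use:
  L0: {u,v} / ∅
  L1: {g,j} / {v}
  L2: {j,t} / ∅
  L3: {q} / ∅
  L4: {u} / {u}

Live sets:
  L0 li=∅ lo={u,v}
  L1 li={u,v} lo={u}
  L2 li={u} lo={u}
  L3 li=∅ lo=∅
  L4 li={u} lo={u}

Conflict graph:
  g — {u,v}
  j — {t,u,v}
  q — ∅
  t — {j,u}
  u — {g,j,t,v}
  v — {g,j,u}

Colouring:
  {g,u,v} pairwise interfere (3-clique) ⇒ χ ≥ 3
  3-colouring: c0={q,u}  c1={g,j}  c2={t,v}
  χ = 3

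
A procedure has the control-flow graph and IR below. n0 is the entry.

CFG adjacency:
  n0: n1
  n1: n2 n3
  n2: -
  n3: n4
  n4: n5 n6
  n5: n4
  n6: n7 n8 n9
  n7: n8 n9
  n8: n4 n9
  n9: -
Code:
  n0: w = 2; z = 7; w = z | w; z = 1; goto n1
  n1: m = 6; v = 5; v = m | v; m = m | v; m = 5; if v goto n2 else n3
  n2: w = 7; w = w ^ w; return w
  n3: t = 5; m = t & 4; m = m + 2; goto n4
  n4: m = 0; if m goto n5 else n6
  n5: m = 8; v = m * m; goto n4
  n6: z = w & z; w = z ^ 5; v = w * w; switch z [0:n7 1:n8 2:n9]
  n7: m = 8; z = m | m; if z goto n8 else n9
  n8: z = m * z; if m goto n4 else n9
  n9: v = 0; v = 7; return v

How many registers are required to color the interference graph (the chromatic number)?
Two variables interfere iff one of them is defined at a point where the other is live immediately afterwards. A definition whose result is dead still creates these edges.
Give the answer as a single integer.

def/use:
  n0 def {w,z} use ∅
  n1 def {m,v} use ∅
  n2 def {w} use ∅
  n3 def {m,t} use ∅
  n4 def {m} use ∅
  n5 def {m,v} use ∅
  n6 def {v,w,z} use {w,z}
  n7 def {m,z} use ∅
  n8 def {z} use {m,z}
  n9 def {v} use ∅

Liveness:
  n0 li=∅ lo={w,z}
  n1 li={w,z} lo={w,z}
  n2 li=∅ lo=∅
  n3 li={w,z} lo={w,z}
  n4 li={w,z} lo={m,w,z}
  n5 li={w,z} lo={w,z}
  n6 li={m,w,z} lo={m,w,z}
  n7 li={w} lo={m,w,z}
  n8 li={m,w,z} lo={w,z}
  n9 li=∅ lo=∅

Conflict graph:
  m — {v,w,z}
  t — {w,z}
  v — {m,w,z}
  w — {m,t,v,z}
  z — {m,t,v,w}

Chromatic number:
  lower bound: {m,v,w,z} mutually conflict ⇒ χ ≥ 4
  assign m→c2 t→c2 v→c3 w→c0 z→c1 — no edge inside a register ⇒ χ ≤ 4
  χ = 4

Answer: 4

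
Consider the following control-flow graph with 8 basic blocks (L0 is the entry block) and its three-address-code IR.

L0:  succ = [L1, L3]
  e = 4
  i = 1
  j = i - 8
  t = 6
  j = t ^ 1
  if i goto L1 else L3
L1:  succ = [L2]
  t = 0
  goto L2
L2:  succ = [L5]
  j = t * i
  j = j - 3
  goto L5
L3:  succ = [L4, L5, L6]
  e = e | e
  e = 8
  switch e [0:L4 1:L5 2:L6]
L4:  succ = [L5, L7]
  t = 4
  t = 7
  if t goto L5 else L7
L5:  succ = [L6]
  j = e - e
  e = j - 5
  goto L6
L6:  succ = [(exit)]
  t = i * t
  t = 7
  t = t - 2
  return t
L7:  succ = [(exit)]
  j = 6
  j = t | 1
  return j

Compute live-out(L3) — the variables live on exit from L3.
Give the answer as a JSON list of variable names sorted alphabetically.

Per-block:
  L0: def={e,i,j,t} ue=∅
  L1: def={t} ue=∅
  L2: def={j} ue={i,t}
  L3: def={e} ue={e}
  L4: def={t} ue=∅
  L5: def={e,j} ue={e}
  L6: def={t} ue={i,t}
  L7: def={j} ue={t}

Backward fixpoint:
  L0 li=∅ lo={e,i,t}
  L1 li={e,i} lo={e,i,t}
  L2 li={e,i,t} lo={e,i,t}
  L3 li={e,i,t} lo={e,i,t}
  L4 li={e,i} lo={e,i,t}
  L5 li={e,i,t} lo={i,t}
  L6 li={i,t} lo=∅
  L7 li={t} lo=∅

live-out(L3) = ["e", "i", "t"]

Answer: ["e", "i", "t"]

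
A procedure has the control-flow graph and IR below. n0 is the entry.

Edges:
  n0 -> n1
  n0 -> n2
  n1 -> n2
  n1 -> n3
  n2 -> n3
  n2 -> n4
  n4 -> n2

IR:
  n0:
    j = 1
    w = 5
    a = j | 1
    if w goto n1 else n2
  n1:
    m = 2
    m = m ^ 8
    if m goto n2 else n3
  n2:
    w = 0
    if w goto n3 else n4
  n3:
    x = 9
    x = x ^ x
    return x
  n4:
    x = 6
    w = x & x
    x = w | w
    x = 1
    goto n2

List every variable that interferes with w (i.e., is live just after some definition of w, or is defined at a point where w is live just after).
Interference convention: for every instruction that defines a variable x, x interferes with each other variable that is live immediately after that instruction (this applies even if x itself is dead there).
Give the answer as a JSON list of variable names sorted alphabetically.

def/use:
  n0 def {a,j,w} use ∅
  n1 def {m} use ∅
  n2 def {w} use ∅
  n3 def {x} use ∅
  n4 def {w,x} use ∅

Liveness:
  n0: in=∅ out=∅
  n1: in=∅ out=∅
  n2: in=∅ out=∅
  n3: in=∅ out=∅
  n4: in=∅ out=∅

Interference:
  a↔{w}
  j↔{w}
  m↔∅
  w↔{a,j}
  x↔∅

N(w) = ["a", "j"]

Answer: ["a", "j"]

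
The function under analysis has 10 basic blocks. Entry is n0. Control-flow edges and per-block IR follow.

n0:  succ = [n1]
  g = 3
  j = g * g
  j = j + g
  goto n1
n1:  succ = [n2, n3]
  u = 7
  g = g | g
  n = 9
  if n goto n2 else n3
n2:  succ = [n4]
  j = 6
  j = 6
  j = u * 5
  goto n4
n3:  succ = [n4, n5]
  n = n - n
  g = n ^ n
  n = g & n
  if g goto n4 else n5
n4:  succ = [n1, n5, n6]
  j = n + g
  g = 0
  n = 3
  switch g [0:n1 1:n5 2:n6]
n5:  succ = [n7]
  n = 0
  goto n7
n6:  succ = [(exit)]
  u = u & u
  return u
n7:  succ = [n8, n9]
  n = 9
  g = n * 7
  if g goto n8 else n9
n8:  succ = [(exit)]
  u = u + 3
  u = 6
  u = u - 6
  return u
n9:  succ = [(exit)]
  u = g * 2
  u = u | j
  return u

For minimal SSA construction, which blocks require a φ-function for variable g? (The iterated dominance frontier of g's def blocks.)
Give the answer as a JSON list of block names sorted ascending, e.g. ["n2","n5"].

idom tree: n1←n0 n2←n1 n3←n1 n4←n1 n5←n1 n6←n4 n7←n5 n8←n7 n9←n7
Join-block Dom:
  n1: preds {n0,n4}: {n0} ∩ {n0,n1,n4} = {n0}; idom=n0
  n4: preds {n2,n3}: {n0,n1,n2} ∩ {n0,n1,n3} = {n0,n1}; idom=n1
  n5: preds {n3,n4}: {n0,n1,n3} ∩ {n0,n1,n4} = {n0,n1}; idom=n1

DF derivation:
  n1←n0: walk · to n0
  n1←n4: walk n4→n1 to n0
  n4←n2: walk n2 to n1
  n4←n3: walk n3 to n1
  n5←n3: walk n3 to n1
  n5←n4: walk n4 to n1
  n0 → ∅
  n1 → {n1}
  n2 → {n4}
  n3 → {n4,n5}
  n4 → {n1,n5}
  n5 → ∅
  n6 → ∅
  n7 → ∅
  n8 → ∅
  n9 → ∅

φ for g: defs {n0,n1,n3,n4,n7}
  DF⁺ = {n1,n4,n5}

Answer: ["n1", "n4", "n5"]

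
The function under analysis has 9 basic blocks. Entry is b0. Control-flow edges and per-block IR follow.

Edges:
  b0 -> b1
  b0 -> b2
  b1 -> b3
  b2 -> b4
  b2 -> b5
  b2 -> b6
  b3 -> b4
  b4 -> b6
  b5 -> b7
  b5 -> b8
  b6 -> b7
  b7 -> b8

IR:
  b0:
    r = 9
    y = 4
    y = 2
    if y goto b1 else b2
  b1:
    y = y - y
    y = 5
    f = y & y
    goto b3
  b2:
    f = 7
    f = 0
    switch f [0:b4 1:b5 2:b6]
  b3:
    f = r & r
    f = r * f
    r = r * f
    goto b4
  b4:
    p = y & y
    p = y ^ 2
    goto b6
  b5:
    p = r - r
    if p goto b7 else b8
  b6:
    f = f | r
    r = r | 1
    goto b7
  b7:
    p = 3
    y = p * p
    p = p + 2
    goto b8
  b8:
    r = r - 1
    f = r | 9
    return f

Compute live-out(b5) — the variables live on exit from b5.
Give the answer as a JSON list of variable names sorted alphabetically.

def/use:
  b0: def={r,y} ue=∅
  b1: def={f,y} ue={y}
  b2: def={f} ue=∅
  b3: def={f,r} ue={r}
  b4: def={p} ue={y}
  b5: def={p} ue={r}
  b6: def={f,r} ue={f,r}
  b7: def={p,y} ue=∅
  b8: def={f,r} ue={r}

Live sets:
  b0 li=∅ lo={r,y}
  b1 li={r,y} lo={r,y}
  b2 li={r,y} lo={f,r,y}
  b3 li={r,y} lo={f,r,y}
  b4 li={f,r,y} lo={f,r}
  b5 li={r} lo={r}
  b6 li={f,r} lo={r}
  b7 li={r} lo={r}
  b8 li={r} lo=∅

live-out(b5) = ["r"]

Answer: ["r"]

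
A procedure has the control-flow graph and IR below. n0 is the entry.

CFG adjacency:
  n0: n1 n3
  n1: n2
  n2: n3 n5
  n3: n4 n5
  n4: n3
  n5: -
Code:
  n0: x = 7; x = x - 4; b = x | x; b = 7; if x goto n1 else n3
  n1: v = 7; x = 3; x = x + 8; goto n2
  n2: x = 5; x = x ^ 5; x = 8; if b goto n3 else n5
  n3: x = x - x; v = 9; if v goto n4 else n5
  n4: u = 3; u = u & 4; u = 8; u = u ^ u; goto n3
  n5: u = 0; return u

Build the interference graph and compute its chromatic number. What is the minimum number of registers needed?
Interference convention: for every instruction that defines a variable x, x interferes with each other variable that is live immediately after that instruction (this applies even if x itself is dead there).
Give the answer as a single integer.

Answer: 3

Derivation:
Per-block:
  n0: {b,x} / ∅
  n1: {v,x} / ∅
  n2: {x} / {b}
  n3: {v,x} / {x}
  n4: {u} / ∅
  n5: {u} / ∅

Backward fixpoint:
  n0: in=∅ out={b,x}
  n1: in={b} out={b}
  n2: in={b} out={x}
  n3: in={x} out={x}
  n4: in={x} out={x}
  n5: in=∅ out=∅

Interference:
  b — {v,x}
  u — {x}
  v — {b,x}
  x — {b,u,v}

Chromatic number:
  lower bound: {b,v,x} mutually conflict ⇒ χ ≥ 3
  3-colouring: c0={x}  c1={b,u}  c2={v}
  χ = 3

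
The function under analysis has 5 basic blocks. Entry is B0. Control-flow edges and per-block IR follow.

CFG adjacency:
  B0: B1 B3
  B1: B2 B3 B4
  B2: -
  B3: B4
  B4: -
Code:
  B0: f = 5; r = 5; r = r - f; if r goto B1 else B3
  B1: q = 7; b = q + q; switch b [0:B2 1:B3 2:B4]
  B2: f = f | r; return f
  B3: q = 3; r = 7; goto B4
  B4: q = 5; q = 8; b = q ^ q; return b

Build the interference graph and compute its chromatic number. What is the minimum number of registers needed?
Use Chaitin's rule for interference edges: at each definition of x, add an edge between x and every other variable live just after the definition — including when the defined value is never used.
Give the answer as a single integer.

Block summaries:
  B0: {f,r} / ∅
  B1: {b,q} / ∅
  B2: {f} / {f,r}
  B3: {q,r} / ∅
  B4: {b,q} / ∅

Live sets:
  live B0: ∅→{f,r}
  live B1: {f,r}→{f,r}
  live B2: {f,r}→∅
  live B3: ∅→∅
  live B4: ∅→∅

Interference:
  b — {f,r}
  f — {b,q,r}
  q — {f,r}
  r — {b,f,q}

Registers:
  clique {b,f,r} ⇒ need ≥ 3
  assign b→c2 f→c0 q→c2 r→c1 — no edge inside a register ⇒ χ ≤ 3
  χ = 3

Answer: 3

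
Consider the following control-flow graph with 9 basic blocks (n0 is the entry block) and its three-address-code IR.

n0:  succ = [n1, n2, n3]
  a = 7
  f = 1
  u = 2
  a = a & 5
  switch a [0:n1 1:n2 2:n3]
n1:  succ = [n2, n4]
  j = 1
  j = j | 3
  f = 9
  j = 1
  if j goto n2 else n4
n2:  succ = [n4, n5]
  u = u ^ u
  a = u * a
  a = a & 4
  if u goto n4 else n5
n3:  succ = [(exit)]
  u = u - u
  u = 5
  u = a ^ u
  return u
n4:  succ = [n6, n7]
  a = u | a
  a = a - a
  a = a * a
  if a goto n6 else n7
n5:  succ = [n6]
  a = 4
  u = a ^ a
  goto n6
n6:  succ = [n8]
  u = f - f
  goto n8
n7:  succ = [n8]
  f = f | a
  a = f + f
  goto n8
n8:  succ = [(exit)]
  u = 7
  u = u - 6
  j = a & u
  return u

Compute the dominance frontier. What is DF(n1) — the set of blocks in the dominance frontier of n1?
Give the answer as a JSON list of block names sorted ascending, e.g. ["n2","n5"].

idom tree: n1←n0 n2←n0 n3←n0 n4←n0 n5←n2 n6←n0 n7←n4 n8←n0
Dom at joins:
  n2: preds {n0,n1}: {n0} ∩ {n0,n1} = {n0}; idom=n0
  n4: preds {n1,n2}: {n0,n1} ∩ {n0,n2} = {n0}; idom=n0
  n6: preds {n4,n5}: {n0,n4} ∩ {n0,n2,n5} = {n0}; idom=n0
  n8: preds {n6,n7}: {n0,n6} ∩ {n0,n4,n7} = {n0}; idom=n0

Frontier:
  join n2 pred n0: · stop@n0
  join n2 pred n1: n1 stop@n0
  join n4 pred n1: n1 stop@n0
  join n4 pred n2: n2 stop@n0
  join n6 pred n4: n4 stop@n0
  join n6 pred n5: n5→n2 stop@n0
  join n8 pred n6: n6 stop@n0
  join n8 pred n7: n7→n4 stop@n0
  DF(n0)=∅
  DF(n1)={n2,n4}
  DF(n2)={n4,n6}
  DF(n3)=∅
  DF(n4)={n6,n8}
  DF(n5)={n6}
  DF(n6)={n8}
  DF(n7)={n8}
  DF(n8)=∅

DF(n1) = ["n2", "n4"]

Answer: ["n2", "n4"]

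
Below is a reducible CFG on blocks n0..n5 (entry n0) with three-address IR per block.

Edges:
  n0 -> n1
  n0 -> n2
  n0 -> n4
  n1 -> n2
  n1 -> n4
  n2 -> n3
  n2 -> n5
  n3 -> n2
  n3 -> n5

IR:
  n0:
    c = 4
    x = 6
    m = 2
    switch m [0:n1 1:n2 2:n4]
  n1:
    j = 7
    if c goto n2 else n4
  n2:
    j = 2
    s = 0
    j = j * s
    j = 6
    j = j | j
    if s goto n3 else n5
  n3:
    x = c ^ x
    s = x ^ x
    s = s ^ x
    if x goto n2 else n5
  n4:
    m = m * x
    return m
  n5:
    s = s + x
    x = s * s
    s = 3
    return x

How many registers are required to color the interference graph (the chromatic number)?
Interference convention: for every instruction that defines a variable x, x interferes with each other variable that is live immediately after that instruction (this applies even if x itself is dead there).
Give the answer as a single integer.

def/use:
  n0 def {c,m,x} use ∅
  n1 def {j} use {c}
  n2 def {j,s} use ∅
  n3 def {s,x} use {c,x}
  n4 def {m} use {m,x}
  n5 def {s,x} use {s,x}

Liveness:
  live n0: ∅→{c,m,x}
  live n1: {c,m,x}→{c,m,x}
  live n2: {c,x}→{c,s,x}
  live n3: {c,x}→{c,s,x}
  live n4: {m,x}→∅
  live n5: {s,x}→∅

Conflict graph:
  c: {j,m,s,x}
  j: {c,m,s,x}
  m: {c,j,x}
  s: {c,j,x}
  x: {c,j,m,s}

Registers:
  clique {c,j,m,x} ⇒ need ≥ 4
  assign c→R0 j→R1 m→R3 s→R3 x→R2 — no edge inside a register ⇒ χ ≤ 4
  χ = 4

Answer: 4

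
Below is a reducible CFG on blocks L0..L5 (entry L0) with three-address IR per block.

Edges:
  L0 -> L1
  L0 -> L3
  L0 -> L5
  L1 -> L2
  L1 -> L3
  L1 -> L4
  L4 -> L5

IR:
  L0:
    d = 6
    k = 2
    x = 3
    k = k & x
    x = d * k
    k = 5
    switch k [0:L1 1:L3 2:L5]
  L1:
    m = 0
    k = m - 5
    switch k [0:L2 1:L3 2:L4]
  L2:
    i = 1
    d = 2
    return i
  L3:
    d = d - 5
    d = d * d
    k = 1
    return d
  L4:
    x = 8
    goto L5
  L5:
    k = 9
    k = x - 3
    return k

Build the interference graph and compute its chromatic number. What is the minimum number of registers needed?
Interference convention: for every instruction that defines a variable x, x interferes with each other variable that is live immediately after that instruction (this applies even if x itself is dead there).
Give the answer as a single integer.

def/use:
  L0: def={d,k,x} ue=∅
  L1: def={k,m} ue=∅
  L2: def={d,i} ue=∅
  L3: def={d,k} ue={d}
  L4: def={x} ue=∅
  L5: def={k} ue={x}

Backward fixpoint:
  L0: in=∅ out={d,x}
  L1: in={d} out={d}
  L2: in=∅ out=∅
  L3: in={d} out=∅
  L4: in=∅ out={x}
  L5: in={x} out=∅

Interfere edges:
  d: {i,k,m,x}
  i: {d}
  k: {d,x}
  m: {d}
  x: {d,k}

Registers:
  lower bound: {d,k,x} mutually conflict ⇒ χ ≥ 3
  3-colouring: r0={d}  r1={i,k,m}  r2={x}
  χ = 3

Answer: 3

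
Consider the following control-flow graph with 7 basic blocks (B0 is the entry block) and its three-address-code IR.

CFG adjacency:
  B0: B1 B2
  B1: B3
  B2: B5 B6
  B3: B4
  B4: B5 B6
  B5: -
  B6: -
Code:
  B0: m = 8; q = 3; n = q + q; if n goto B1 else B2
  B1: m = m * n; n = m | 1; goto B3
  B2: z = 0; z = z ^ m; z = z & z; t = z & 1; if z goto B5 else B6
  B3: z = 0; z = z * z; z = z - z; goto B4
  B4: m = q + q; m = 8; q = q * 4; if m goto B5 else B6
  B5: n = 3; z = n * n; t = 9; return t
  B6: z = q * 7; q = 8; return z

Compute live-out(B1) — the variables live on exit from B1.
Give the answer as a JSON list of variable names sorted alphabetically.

Answer: ["q"]

Derivation:
def/use:
  B0 def {m,n,q} use ∅
  B1 def {m,n} use {m,n}
  B2 def {t,z} use {m}
  B3 def {z} use ∅
  B4 def {m,q} use {q}
  B5 def {n,t,z} use ∅
  B6 def {q,z} use {q}

Liveness:
  B0 li=∅ lo={m,n,q}
  B1 li={m,n,q} lo={q}
  B2 li={m,q} lo={q}
  B3 li={q} lo={q}
  B4 li={q} lo={q}
  B5 li=∅ lo=∅
  B6 li={q} lo=∅

live-out(B1) = ["q"]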